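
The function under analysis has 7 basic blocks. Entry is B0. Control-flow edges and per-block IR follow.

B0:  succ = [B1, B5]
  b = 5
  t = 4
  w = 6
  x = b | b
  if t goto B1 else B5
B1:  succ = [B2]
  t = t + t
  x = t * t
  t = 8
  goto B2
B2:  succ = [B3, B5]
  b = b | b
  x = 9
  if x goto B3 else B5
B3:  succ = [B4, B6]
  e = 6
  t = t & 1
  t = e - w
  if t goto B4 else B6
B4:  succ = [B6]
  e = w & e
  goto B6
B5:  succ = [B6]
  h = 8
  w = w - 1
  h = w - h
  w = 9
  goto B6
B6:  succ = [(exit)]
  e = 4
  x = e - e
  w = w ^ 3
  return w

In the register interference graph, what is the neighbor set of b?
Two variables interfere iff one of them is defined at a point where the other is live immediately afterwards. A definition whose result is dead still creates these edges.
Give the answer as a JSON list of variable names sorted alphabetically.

Per-block:
  B0: def={b,t,w,x} ue=∅
  B1: def={t,x} ue={t}
  B2: def={b,x} ue={b}
  B3: def={e,t} ue={t,w}
  B4: def={e} ue={e,w}
  B5: def={h,w} ue={w}
  B6: def={e,w,x} ue={w}

Backward fixpoint:
  live B0: ∅→{b,t,w}
  live B1: {b,t,w}→{b,t,w}
  live B2: {b,t,w}→{t,w}
  live B3: {t,w}→{e,w}
  live B4: {e,w}→{w}
  live B5: {w}→{w}
  live B6: {w}→∅

Interference:
  b↔{t,w,x}
  e↔{t,w}
  h↔{w}
  t↔{b,e,w,x}
  w↔{b,e,h,t,x}
  x↔{b,t,w}

N(b) = ["t", "w", "x"]

Answer: ["t", "w", "x"]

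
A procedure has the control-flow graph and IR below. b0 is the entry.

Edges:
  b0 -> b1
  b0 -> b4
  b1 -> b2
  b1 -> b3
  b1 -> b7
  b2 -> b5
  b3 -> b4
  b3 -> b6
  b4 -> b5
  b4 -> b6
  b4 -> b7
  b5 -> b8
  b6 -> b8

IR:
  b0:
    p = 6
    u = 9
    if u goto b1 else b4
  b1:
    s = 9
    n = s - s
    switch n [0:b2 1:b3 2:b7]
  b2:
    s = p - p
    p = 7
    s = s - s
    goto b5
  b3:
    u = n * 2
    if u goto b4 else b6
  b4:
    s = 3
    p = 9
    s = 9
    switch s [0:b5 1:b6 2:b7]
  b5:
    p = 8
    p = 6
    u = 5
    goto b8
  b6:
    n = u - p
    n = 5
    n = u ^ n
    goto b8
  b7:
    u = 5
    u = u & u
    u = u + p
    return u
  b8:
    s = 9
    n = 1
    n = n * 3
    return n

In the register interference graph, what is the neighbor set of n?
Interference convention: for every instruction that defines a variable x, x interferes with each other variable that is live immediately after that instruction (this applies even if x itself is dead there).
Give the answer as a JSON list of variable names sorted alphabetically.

Per-block:
  b0: {p,u} / ∅
  b1: {n,s} / ∅
  b2: {p,s} / {p}
  b3: {u} / {n}
  b4: {p,s} / ∅
  b5: {p,u} / ∅
  b6: {n} / {p,u}
  b7: {u} / {p}
  b8: {n,s} / ∅

Backward fixpoint:
  live b0: ∅→{p,u}
  live b1: {p}→{n,p}
  live b2: {p}→∅
  live b3: {n,p}→{p,u}
  live b4: {u}→{p,u}
  live b5: ∅→∅
  live b6: {p,u}→∅
  live b7: {p}→∅
  live b8: ∅→∅

Conflict graph:
  n — {p,u}
  p — {n,s,u}
  s — {p,u}
  u — {n,p,s}

N(n) = ["p", "u"]

Answer: ["p", "u"]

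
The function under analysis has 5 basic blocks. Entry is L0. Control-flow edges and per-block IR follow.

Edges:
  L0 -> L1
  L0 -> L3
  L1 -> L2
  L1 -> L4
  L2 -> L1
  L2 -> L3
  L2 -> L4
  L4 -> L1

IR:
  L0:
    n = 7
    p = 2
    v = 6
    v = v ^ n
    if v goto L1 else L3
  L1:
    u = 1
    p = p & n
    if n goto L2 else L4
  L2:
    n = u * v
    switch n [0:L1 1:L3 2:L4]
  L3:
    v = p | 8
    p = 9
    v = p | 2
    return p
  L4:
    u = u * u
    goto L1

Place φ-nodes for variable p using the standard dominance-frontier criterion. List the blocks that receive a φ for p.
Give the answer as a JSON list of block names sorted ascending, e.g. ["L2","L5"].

idom tree: L1←L0 L2←L1 L3←L0 L4←L1
Dom∩ at merges:
  L1: preds {L0,L2,L4}: {L0} ∩ {L0,L1,L2} ∩ {L0,L1,L4} = {L0}; idom=L0
  L3: preds {L0,L2}: {L0} ∩ {L0,L1,L2} = {L0}; idom=L0
  L4: preds {L1,L2}: {L0,L1} ∩ {L0,L1,L2} = {L0,L1}; idom=L1

DF derivation:
  L1←L0: walk · to L0
  L1←L2: walk L2→L1 to L0
  L1←L4: walk L4→L1 to L0
  L3←L0: walk · to L0
  L3←L2: walk L2→L1 to L0
  L4←L1: walk · to L1
  L4←L2: walk L2 to L1
  DF(L0)=∅
  DF(L1)={L1,L3}
  DF(L2)={L1,L3,L4}
  DF(L3)=∅
  DF(L4)={L1}

φ for p: defs {L0,L1,L3}
  DF⁺ = {L1,L3}

Answer: ["L1", "L3"]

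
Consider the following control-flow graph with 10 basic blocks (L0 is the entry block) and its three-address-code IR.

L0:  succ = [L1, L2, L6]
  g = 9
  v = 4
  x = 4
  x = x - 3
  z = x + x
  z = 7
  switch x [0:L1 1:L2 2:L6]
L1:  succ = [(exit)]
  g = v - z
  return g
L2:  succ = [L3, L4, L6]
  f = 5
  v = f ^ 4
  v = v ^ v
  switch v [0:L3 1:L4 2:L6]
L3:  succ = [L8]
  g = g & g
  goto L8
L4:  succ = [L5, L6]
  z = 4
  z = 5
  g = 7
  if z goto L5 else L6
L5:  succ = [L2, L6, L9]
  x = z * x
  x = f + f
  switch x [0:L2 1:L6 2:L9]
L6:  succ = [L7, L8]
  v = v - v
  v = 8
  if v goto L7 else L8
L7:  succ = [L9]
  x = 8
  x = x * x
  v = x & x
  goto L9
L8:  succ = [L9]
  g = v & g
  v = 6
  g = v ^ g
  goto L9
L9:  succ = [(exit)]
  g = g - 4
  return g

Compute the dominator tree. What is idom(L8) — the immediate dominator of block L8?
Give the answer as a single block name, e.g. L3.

idom tree: L1←L0 L2←L0 L3←L2 L4←L2 L5←L4 L6←L0 L7←L6 L8←L0 L9←L0
Join-block Dom:
  L2: preds {L0,L5}: {L0} ∩ {L0,L2,L4,L5} = {L0}; idom=L0
  L6: preds {L0,L2,L4,L5}: {L0} ∩ {L0,L2} ∩ {L0,L2,L4} ∩ {L0,L2,L4,L5} = {L0}; idom=L0
  L8: preds {L3,L6}: {L0,L2,L3} ∩ {L0,L6} = {L0}; idom=L0
  L9: preds {L5,L7,L8}: {L0,L2,L4,L5} ∩ {L0,L6,L7} ∩ {L0,L8} = {L0}; idom=L0

idom(L8) = L0

Answer: L0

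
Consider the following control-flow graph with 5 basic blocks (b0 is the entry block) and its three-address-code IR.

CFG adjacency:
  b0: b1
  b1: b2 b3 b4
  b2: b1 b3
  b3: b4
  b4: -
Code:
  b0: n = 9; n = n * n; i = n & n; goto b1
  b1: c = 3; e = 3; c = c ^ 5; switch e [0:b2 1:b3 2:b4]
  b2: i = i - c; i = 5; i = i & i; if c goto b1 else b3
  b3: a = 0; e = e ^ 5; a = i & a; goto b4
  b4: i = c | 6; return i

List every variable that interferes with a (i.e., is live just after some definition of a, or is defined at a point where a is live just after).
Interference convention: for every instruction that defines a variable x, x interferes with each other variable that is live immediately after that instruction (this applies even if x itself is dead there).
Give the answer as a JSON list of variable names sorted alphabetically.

Answer: ["c", "e", "i"]

Derivation:
Block summaries:
  b0: def={i,n} ue=∅
  b1: def={c,e} ue=∅
  b2: def={i} ue={c,i}
  b3: def={a,e} ue={e,i}
  b4: def={i} ue={c}

Liveness:
  live b0: ∅→{i}
  live b1: {i}→{c,e,i}
  live b2: {c,e,i}→{c,e,i}
  live b3: {c,e,i}→{c}
  live b4: {c}→∅

Conflict graph:
  a↔{c,e,i}
  c↔{a,e,i}
  e↔{a,c,i}
  i↔{a,c,e}
  n↔∅

N(a) = ["c", "e", "i"]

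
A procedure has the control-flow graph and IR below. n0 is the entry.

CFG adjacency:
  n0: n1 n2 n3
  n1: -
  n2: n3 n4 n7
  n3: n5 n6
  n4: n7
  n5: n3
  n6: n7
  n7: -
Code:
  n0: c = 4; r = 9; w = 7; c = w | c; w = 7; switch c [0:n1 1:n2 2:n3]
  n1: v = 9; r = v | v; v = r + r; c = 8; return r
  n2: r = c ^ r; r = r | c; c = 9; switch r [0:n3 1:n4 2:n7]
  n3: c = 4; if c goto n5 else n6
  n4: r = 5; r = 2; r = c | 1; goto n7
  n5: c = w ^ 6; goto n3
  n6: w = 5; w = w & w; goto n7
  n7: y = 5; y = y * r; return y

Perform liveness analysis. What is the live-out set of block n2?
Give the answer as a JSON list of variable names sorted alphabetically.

Answer: ["c", "r", "w"]

Working:
Block summaries:
  n0 def {c,r,w} use ∅
  n1 def {c,r,v} use ∅
  n2 def {c,r} use {c,r}
  n3 def {c} use ∅
  n4 def {r} use {c}
  n5 def {c} use {w}
  n6 def {w} use ∅
  n7 def {y} use {r}

Liveness:
  n0 li=∅ lo={c,r,w}
  n1 li=∅ lo=∅
  n2 li={c,r,w} lo={c,r,w}
  n3 li={r,w} lo={r,w}
  n4 li={c} lo={r}
  n5 li={r,w} lo={r,w}
  n6 li={r} lo={r}
  n7 li={r} lo=∅

live-out(n2) = ["c", "r", "w"]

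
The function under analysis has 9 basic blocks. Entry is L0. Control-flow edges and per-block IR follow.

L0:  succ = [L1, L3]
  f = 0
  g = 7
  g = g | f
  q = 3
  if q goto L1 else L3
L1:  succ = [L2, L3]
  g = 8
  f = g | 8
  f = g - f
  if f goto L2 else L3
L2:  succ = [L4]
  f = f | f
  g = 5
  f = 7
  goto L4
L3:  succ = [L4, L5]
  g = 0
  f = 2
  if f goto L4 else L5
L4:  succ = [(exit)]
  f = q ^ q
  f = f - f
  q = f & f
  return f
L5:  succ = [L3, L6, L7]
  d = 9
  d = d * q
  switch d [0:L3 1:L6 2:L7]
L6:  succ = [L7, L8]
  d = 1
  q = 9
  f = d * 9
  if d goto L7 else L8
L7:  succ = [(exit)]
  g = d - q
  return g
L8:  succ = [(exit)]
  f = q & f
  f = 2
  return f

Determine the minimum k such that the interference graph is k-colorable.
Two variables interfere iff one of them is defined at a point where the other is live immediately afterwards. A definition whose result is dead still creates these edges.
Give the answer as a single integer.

def/use:
  L0 def {f,g,q} use ∅
  L1 def {f,g} use ∅
  L2 def {f,g} use {f}
  L3 def {f,g} use ∅
  L4 def {f,q} use {q}
  L5 def {d} use {q}
  L6 def {d,f,q} use ∅
  L7 def {g} use {d,q}
  L8 def {f} use {f,q}

Live sets:
  live L0: ∅→{q}
  live L1: {q}→{f,q}
  live L2: {f,q}→{q}
  live L3: {q}→{q}
  live L4: {q}→∅
  live L5: {q}→{d,q}
  live L6: ∅→{d,f,q}
  live L7: {d,q}→∅
  live L8: {f,q}→∅

Conflict graph:
  d: {f,q}
  f: {d,g,q}
  g: {f,q}
  q: {d,f,g}

Chromatic number:
  clique {d,f,q} ⇒ need ≥ 3
  3-colouring: R0={f}  R1={q}  R2={d,g}
  χ = 3

Answer: 3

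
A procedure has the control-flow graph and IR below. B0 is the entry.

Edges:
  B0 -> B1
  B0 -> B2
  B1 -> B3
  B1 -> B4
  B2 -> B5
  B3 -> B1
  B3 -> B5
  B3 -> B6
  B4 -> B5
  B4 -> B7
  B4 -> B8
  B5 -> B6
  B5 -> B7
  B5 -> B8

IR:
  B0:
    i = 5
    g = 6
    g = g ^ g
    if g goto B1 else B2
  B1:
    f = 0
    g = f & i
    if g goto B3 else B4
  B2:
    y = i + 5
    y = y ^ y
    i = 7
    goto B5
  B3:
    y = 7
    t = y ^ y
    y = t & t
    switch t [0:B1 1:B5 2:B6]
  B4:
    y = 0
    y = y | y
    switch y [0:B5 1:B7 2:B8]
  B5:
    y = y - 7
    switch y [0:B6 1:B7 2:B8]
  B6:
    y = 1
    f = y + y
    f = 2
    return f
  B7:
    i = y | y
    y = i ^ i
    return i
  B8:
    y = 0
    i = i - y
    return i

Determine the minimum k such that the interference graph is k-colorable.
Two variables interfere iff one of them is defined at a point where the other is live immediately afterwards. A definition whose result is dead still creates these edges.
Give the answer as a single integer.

def/use:
  B0: def={g,i} ue=∅
  B1: def={f,g} ue={i}
  B2: def={i,y} ue={i}
  B3: def={t,y} ue=∅
  B4: def={y} ue=∅
  B5: def={y} ue={y}
  B6: def={f,y} ue=∅
  B7: def={i,y} ue={y}
  B8: def={i,y} ue={i}

Backward fixpoint:
  B0 li=∅ lo={i}
  B1 li={i} lo={i}
  B2 li={i} lo={i,y}
  B3 li={i} lo={i,y}
  B4 li={i} lo={i,y}
  B5 li={i,y} lo={i,y}
  B6 li=∅ lo=∅
  B7 li={y} lo=∅
  B8 li={i} lo=∅

Interference:
  f — {i}
  g — {i}
  i — {f,g,t,y}
  t — {i,y}
  y — {i,t}

Colouring:
  {i,t,y} pairwise interfere (3-clique) ⇒ χ ≥ 3
  3-colouring: r0={i}  r1={f,g,t}  r2={y}
  χ = 3

Answer: 3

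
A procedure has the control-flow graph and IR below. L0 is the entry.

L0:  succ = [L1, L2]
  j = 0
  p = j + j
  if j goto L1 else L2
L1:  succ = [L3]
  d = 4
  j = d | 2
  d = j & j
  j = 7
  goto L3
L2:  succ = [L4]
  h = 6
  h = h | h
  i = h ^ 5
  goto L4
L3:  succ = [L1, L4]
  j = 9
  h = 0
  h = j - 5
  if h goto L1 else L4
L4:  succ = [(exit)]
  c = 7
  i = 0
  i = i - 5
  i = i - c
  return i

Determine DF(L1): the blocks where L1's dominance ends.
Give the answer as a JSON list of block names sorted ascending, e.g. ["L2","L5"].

Answer: ["L1", "L4"]

Analysis:
idom tree: L1←L0 L2←L0 L3←L1 L4←L0
Dom∩ at merges:
  L1: preds {L0,L3}: {L0} ∩ {L0,L1,L3} = {L0}; idom=L0
  L4: preds {L2,L3}: {L0,L2} ∩ {L0,L1,L3} = {L0}; idom=L0

DF walk-up:
  join L1 pred L0: · stop@L0
  join L1 pred L3: L3→L1 stop@L0
  join L4 pred L2: L2 stop@L0
  join L4 pred L3: L3→L1 stop@L0
  L0: DF=∅
  L1: DF={L1,L4}
  L2: DF={L4}
  L3: DF={L1,L4}
  L4: DF=∅

DF(L1) = ["L1", "L4"]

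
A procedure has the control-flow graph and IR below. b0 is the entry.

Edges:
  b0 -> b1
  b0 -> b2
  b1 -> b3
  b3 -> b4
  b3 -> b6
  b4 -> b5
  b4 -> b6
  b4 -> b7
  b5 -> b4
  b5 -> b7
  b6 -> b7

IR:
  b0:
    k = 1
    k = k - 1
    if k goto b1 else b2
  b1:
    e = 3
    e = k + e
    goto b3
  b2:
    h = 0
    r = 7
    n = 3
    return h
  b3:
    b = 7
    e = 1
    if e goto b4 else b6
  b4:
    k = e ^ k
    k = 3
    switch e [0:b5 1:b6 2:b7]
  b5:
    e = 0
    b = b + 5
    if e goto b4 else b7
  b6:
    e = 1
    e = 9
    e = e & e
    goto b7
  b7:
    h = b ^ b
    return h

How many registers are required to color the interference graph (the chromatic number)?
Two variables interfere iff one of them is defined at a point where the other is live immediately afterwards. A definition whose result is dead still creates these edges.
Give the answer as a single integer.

Per-block:
  b0: {k} / ∅
  b1: {e} / {k}
  b2: {h,n,r} / ∅
  b3: {b,e} / ∅
  b4: {k} / {e,k}
  b5: {b,e} / {b}
  b6: {e} / ∅
  b7: {h} / {b}

Liveness:
  b0 li=∅ lo={k}
  b1 li={k} lo={k}
  b2 li=∅ lo=∅
  b3 li={k} lo={b,e,k}
  b4 li={b,e,k} lo={b,k}
  b5 li={b,k} lo={b,e,k}
  b6 li={b} lo={b}
  b7 li={b} lo=∅

Interference:
  b — {e,k}
  e — {b,k}
  h — {n,r}
  k — {b,e}
  n — {h}
  r — {h}

Chromatic number:
  lower bound: {b,e,k} mutually conflict ⇒ χ ≥ 3
  3-colouring: r0={b,h}  r1={e,n,r}  r2={k}
  χ = 3

Answer: 3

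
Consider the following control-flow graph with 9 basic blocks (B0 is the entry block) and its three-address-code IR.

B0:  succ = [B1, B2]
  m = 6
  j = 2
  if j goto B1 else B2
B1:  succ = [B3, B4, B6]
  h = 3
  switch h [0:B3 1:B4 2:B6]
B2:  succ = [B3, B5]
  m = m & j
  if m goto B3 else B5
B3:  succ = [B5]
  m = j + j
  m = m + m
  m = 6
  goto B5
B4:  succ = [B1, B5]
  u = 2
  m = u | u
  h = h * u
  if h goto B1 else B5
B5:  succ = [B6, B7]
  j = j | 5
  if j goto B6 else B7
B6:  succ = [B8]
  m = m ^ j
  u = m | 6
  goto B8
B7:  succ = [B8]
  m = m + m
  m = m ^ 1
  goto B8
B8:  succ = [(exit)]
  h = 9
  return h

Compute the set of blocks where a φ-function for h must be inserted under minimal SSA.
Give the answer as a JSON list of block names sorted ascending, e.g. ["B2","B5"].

Answer: ["B1", "B3", "B5", "B6", "B8"]

Working:
idom tree: B1←B0 B2←B0 B3←B0 B4←B1 B5←B0 B6←B0 B7←B5 B8←B0
Join-block Dom:
  B1: preds {B0,B4}: {B0} ∩ {B0,B1,B4} = {B0}; idom=B0
  B3: preds {B1,B2}: {B0,B1} ∩ {B0,B2} = {B0}; idom=B0
  B5: preds {B2,B3,B4}: {B0,B2} ∩ {B0,B3} ∩ {B0,B1,B4} = {B0}; idom=B0
  B6: preds {B1,B5}: {B0,B1} ∩ {B0,B5} = {B0}; idom=B0
  B8: preds {B6,B7}: {B0,B6} ∩ {B0,B5,B7} = {B0}; idom=B0

DF walk-up:
  join B1 pred B0: · stop@B0
  join B1 pred B4: B4→B1 stop@B0
  join B3 pred B1: B1 stop@B0
  join B3 pred B2: B2 stop@B0
  join B5 pred B2: B2 stop@B0
  join B5 pred B3: B3 stop@B0
  join B5 pred B4: B4→B1 stop@B0
  join B6 pred B1: B1 stop@B0
  join B6 pred B5: B5 stop@B0
  join B8 pred B6: B6 stop@B0
  join B8 pred B7: B7→B5 stop@B0
  B0: DF=∅
  B1: DF={B1,B3,B5,B6}
  B2: DF={B3,B5}
  B3: DF={B5}
  B4: DF={B1,B5}
  B5: DF={B6,B8}
  B6: DF={B8}
  B7: DF={B8}
  B8: DF=∅

φ for h: defs {B1,B4,B8}
  DF⁺ = {B1,B3,B5,B6,B8}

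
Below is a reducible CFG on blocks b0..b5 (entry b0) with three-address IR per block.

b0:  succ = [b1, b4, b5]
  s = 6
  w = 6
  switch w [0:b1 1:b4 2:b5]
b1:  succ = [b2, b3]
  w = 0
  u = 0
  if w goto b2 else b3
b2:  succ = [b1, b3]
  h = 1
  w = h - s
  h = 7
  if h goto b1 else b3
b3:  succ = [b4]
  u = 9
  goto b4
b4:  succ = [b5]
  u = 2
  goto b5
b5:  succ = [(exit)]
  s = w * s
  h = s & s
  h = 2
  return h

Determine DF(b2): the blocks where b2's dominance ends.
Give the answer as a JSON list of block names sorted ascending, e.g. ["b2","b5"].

Answer: ["b1", "b3"]

Working:
idom tree: b1←b0 b2←b1 b3←b1 b4←b0 b5←b0
Join-block Dom:
  b1: preds {b0,b2}: {b0} ∩ {b0,b1,b2} = {b0}; idom=b0
  b3: preds {b1,b2}: {b0,b1} ∩ {b0,b1,b2} = {b0,b1}; idom=b1
  b4: preds {b0,b3}: {b0} ∩ {b0,b1,b3} = {b0}; idom=b0
  b5: preds {b0,b4}: {b0} ∩ {b0,b4} = {b0}; idom=b0

DF walk-up:
  b1←b0: walk · to b0
  b1←b2: walk b2→b1 to b0
  b3←b1: walk · to b1
  b3←b2: walk b2 to b1
  b4←b0: walk · to b0
  b4←b3: walk b3→b1 to b0
  b5←b0: walk · to b0
  b5←b4: walk b4 to b0
  b0: DF=∅
  b1: DF={b1,b4}
  b2: DF={b1,b3}
  b3: DF={b4}
  b4: DF={b5}
  b5: DF=∅

DF(b2) = ["b1", "b3"]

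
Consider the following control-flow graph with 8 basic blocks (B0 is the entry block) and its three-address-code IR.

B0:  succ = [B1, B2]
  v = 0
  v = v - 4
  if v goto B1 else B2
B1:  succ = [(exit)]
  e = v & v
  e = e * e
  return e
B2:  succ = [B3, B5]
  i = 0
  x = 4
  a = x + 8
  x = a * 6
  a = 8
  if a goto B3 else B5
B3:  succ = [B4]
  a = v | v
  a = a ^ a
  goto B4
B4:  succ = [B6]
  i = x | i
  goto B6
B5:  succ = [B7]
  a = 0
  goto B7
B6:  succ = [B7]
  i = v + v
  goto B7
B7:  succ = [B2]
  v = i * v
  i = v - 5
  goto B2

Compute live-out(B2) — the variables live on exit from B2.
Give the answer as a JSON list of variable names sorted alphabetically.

Answer: ["i", "v", "x"]

Analysis:
Block summaries:
  B0: def={v} ue=∅
  B1: def={e} ue={v}
  B2: def={a,i,x} ue=∅
  B3: def={a} ue={v}
  B4: def={i} ue={i,x}
  B5: def={a} ue=∅
  B6: def={i} ue={v}
  B7: def={i,v} ue={i,v}

Live sets:
  B0 li=∅ lo={v}
  B1 li={v} lo=∅
  B2 li={v} lo={i,v,x}
  B3 li={i,v,x} lo={i,v,x}
  B4 li={i,v,x} lo={v}
  B5 li={i,v} lo={i,v}
  B6 li={v} lo={i,v}
  B7 li={i,v} lo={v}

live-out(B2) = ["i", "v", "x"]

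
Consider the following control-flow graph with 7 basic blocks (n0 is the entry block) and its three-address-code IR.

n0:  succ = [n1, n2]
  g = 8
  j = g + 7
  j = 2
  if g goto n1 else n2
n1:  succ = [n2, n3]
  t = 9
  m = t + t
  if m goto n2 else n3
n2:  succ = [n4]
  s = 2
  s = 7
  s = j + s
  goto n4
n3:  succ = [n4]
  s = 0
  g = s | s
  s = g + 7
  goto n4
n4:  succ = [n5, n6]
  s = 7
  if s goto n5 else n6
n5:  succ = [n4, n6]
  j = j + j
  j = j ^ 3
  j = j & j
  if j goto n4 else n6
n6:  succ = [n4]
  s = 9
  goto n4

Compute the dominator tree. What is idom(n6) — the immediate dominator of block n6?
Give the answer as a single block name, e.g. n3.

idom tree: n1←n0 n2←n0 n3←n1 n4←n0 n5←n4 n6←n4
Join-block Dom:
  n2: preds {n0,n1}: {n0} ∩ {n0,n1} = {n0}; idom=n0
  n4: preds {n2,n3,n5,n6}: {n0,n2} ∩ {n0,n1,n3} ∩ {n0,n4,n5} ∩ {n0,n4,n6} = {n0}; idom=n0
  n6: preds {n4,n5}: {n0,n4} ∩ {n0,n4,n5} = {n0,n4}; idom=n4

idom(n6) = n4

Answer: n4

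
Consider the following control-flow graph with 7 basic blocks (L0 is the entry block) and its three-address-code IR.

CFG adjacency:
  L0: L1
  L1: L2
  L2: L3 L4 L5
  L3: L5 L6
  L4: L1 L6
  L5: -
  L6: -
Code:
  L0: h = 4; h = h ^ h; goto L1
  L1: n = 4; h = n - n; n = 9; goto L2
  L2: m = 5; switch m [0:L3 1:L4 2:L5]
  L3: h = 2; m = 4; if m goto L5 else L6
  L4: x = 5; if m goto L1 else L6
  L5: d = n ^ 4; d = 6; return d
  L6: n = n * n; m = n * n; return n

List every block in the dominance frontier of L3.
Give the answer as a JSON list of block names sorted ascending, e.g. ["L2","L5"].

Answer: ["L5", "L6"]

Analysis:
idom tree: L1←L0 L2←L1 L3←L2 L4←L2 L5←L2 L6←L2
Join-block Dom:
  L1: preds {L0,L4}: {L0} ∩ {L0,L1,L2,L4} = {L0}; idom=L0
  L5: preds {L2,L3}: {L0,L1,L2} ∩ {L0,L1,L2,L3} = {L0,L1,L2}; idom=L2
  L6: preds {L3,L4}: {L0,L1,L2,L3} ∩ {L0,L1,L2,L4} = {L0,L1,L2}; idom=L2

Frontier:
  join L1 pred L0: · stop@L0
  join L1 pred L4: L4→L2→L1 stop@L0
  join L5 pred L2: · stop@L2
  join L5 pred L3: L3 stop@L2
  join L6 pred L3: L3 stop@L2
  join L6 pred L4: L4 stop@L2
  L0: DF=∅
  L1: DF={L1}
  L2: DF={L1}
  L3: DF={L5,L6}
  L4: DF={L1,L6}
  L5: DF=∅
  L6: DF=∅

DF(L3) = ["L5", "L6"]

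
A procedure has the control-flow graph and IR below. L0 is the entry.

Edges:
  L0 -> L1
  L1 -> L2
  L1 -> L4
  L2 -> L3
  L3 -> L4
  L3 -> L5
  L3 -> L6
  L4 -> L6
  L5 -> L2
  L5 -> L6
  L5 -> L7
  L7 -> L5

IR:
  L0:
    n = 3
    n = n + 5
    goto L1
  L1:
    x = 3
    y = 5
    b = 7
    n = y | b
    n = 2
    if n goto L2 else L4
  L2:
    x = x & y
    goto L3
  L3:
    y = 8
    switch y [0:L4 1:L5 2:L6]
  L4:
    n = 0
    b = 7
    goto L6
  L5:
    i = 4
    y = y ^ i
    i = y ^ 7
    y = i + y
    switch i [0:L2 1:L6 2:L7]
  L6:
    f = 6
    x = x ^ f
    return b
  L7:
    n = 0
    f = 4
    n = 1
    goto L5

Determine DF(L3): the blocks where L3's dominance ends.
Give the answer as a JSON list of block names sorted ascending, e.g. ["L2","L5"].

Answer: ["L2", "L4", "L6"]

Analysis:
idom tree: L1←L0 L2←L1 L3←L2 L4←L1 L5←L3 L6←L1 L7←L5
Dom at joins:
  L2: preds {L1,L5}: {L0,L1} ∩ {L0,L1,L2,L3,L5} = {L0,L1}; idom=L1
  L4: preds {L1,L3}: {L0,L1} ∩ {L0,L1,L2,L3} = {L0,L1}; idom=L1
  L5: preds {L3,L7}: {L0,L1,L2,L3} ∩ {L0,L1,L2,L3,L5,L7} = {L0,L1,L2,L3}; idom=L3
  L6: preds {L3,L4,L5}: {L0,L1,L2,L3} ∩ {L0,L1,L4} ∩ {L0,L1,L2,L3,L5} = {L0,L1}; idom=L1

DF walk-up:
  L2←L1: walk · to L1
  L2←L5: walk L5→L3→L2 to L1
  L4←L1: walk · to L1
  L4←L3: walk L3→L2 to L1
  L5←L3: walk · to L3
  L5←L7: walk L7→L5 to L3
  L6←L3: walk L3→L2 to L1
  L6←L4: walk L4 to L1
  L6←L5: walk L5→L3→L2 to L1
  L0: DF=∅
  L1: DF=∅
  L2: DF={L2,L4,L6}
  L3: DF={L2,L4,L6}
  L4: DF={L6}
  L5: DF={L2,L5,L6}
  L6: DF=∅
  L7: DF={L5}

DF(L3) = ["L2", "L4", "L6"]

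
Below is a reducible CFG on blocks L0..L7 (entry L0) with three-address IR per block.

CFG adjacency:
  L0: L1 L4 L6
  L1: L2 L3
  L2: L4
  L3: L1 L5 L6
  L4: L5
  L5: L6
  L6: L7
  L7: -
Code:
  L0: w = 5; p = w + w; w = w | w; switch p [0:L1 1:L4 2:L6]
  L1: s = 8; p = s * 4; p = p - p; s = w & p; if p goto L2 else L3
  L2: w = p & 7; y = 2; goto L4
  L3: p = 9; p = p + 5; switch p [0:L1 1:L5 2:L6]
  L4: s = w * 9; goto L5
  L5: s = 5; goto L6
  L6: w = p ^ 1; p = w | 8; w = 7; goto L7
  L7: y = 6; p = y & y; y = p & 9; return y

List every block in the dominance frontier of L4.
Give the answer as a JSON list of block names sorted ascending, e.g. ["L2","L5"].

Answer: ["L5"]

Derivation:
idom tree: L1←L0 L2←L1 L3←L1 L4←L0 L5←L0 L6←L0 L7←L6
Dom∩ at merges:
  L1: preds {L0,L3}: {L0} ∩ {L0,L1,L3} = {L0}; idom=L0
  L4: preds {L0,L2}: {L0} ∩ {L0,L1,L2} = {L0}; idom=L0
  L5: preds {L3,L4}: {L0,L1,L3} ∩ {L0,L4} = {L0}; idom=L0
  L6: preds {L0,L3,L5}: {L0} ∩ {L0,L1,L3} ∩ {L0,L5} = {L0}; idom=L0

Frontier:
  L1←L0: walk · to L0
  L1←L3: walk L3→L1 to L0
  L4←L0: walk · to L0
  L4←L2: walk L2→L1 to L0
  L5←L3: walk L3→L1 to L0
  L5←L4: walk L4 to L0
  L6←L0: walk · to L0
  L6←L3: walk L3→L1 to L0
  L6←L5: walk L5 to L0
  L0: DF=∅
  L1: DF={L1,L4,L5,L6}
  L2: DF={L4}
  L3: DF={L1,L5,L6}
  L4: DF={L5}
  L5: DF={L6}
  L6: DF=∅
  L7: DF=∅

DF(L4) = ["L5"]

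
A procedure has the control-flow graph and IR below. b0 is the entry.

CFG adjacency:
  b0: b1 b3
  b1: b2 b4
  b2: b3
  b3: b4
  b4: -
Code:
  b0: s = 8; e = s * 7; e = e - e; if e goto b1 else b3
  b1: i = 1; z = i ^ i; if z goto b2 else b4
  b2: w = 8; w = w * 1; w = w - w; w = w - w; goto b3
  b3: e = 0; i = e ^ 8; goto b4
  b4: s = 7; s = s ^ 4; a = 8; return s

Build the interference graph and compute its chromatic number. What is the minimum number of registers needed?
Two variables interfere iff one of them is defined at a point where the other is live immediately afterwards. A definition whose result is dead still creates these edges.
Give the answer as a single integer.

Answer: 2

Working:
def/use:
  b0: {e,s} / ∅
  b1: {i,z} / ∅
  b2: {w} / ∅
  b3: {e,i} / ∅
  b4: {a,s} / ∅

Live sets:
  b0 li=∅ lo=∅
  b1 li=∅ lo=∅
  b2 li=∅ lo=∅
  b3 li=∅ lo=∅
  b4 li=∅ lo=∅

Interfere edges:
  a — {s}
  e — ∅
  i — ∅
  s — {a}
  w — ∅
  z — ∅

Registers:
  lower bound: {a,s} mutually conflict ⇒ χ ≥ 2
  assign a→r0 e→r0 i→r0 s→r1 w→r0 z→r0 — no edge inside a register ⇒ χ ≤ 2
  χ = 2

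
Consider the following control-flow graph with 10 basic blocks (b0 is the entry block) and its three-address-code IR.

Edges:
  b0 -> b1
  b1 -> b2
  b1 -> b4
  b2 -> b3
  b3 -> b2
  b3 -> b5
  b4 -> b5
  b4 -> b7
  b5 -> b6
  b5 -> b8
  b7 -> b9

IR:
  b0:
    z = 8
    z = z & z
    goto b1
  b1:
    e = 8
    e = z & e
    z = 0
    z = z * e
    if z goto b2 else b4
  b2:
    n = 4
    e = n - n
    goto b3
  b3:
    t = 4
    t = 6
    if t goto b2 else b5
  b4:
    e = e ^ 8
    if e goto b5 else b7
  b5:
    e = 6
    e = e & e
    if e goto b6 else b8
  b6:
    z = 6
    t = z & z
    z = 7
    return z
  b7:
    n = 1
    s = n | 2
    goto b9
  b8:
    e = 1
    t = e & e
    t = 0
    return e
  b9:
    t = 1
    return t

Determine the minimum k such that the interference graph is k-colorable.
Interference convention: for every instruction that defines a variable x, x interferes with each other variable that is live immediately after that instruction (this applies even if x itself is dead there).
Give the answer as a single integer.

Answer: 2

Derivation:
def/use:
  b0 def {z} use ∅
  b1 def {e,z} use {z}
  b2 def {e,n} use ∅
  b3 def {t} use ∅
  b4 def {e} use {e}
  b5 def {e} use ∅
  b6 def {t,z} use ∅
  b7 def {n,s} use ∅
  b8 def {e,t} use ∅
  b9 def {t} use ∅

Backward fixpoint:
  b0 li=∅ lo={z}
  b1 li={z} lo={e}
  b2 li=∅ lo=∅
  b3 li=∅ lo=∅
  b4 li={e} lo=∅
  b5 li=∅ lo=∅
  b6 li=∅ lo=∅
  b7 li=∅ lo=∅
  b8 li=∅ lo=∅
  b9 li=∅ lo=∅

Interference:
  e↔{t,z}
  n↔∅
  s↔∅
  t↔{e}
  z↔{e}

Registers:
  lower bound: {e,t} mutually conflict ⇒ χ ≥ 2
  2-colouring: r0={e,n,s}  r1={t,z}
  χ = 2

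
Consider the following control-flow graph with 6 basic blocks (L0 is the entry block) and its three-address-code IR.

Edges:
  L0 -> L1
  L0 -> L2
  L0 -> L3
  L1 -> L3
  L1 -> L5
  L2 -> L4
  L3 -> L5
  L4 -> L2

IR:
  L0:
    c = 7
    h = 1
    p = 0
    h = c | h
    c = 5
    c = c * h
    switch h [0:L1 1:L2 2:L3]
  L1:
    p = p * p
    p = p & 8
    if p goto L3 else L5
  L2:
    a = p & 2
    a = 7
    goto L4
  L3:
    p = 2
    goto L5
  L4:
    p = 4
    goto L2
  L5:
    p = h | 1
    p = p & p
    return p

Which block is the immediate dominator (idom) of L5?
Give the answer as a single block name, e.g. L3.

Answer: L0

Working:
idom tree: L1←L0 L2←L0 L3←L0 L4←L2 L5←L0
Dom at joins:
  L2: preds {L0,L4}: {L0} ∩ {L0,L2,L4} = {L0}; idom=L0
  L3: preds {L0,L1}: {L0} ∩ {L0,L1} = {L0}; idom=L0
  L5: preds {L1,L3}: {L0,L1} ∩ {L0,L3} = {L0}; idom=L0

idom(L5) = L0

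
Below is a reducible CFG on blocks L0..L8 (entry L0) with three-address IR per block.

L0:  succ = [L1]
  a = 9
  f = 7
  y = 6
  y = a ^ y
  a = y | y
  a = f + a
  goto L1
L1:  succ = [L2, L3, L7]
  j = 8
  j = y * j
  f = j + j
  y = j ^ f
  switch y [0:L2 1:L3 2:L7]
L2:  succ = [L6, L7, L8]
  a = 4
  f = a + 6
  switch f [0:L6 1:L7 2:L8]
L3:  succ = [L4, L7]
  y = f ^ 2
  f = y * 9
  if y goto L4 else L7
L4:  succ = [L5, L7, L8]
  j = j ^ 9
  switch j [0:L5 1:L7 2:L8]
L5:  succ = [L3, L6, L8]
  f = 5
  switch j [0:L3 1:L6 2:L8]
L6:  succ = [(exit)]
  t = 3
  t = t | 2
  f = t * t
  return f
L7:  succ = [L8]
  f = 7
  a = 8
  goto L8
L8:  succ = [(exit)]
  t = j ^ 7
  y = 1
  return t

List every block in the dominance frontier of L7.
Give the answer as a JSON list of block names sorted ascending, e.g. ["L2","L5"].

Answer: ["L8"]

Derivation:
idom tree: L1←L0 L2←L1 L3←L1 L4←L3 L5←L4 L6←L1 L7←L1 L8←L1
Join-block Dom:
  L3: preds {L1,L5}: {L0,L1} ∩ {L0,L1,L3,L4,L5} = {L0,L1}; idom=L1
  L6: preds {L2,L5}: {L0,L1,L2} ∩ {L0,L1,L3,L4,L5} = {L0,L1}; idom=L1
  L7: preds {L1,L2,L3,L4}: {L0,L1} ∩ {L0,L1,L2} ∩ {L0,L1,L3} ∩ {L0,L1,L3,L4} = {L0,L1}; idom=L1
  L8: preds {L2,L4,L5,L7}: {L0,L1,L2} ∩ {L0,L1,L3,L4} ∩ {L0,L1,L3,L4,L5} ∩ {L0,L1,L7} = {L0,L1}; idom=L1

DF walk-up:
  join L3 pred L1: · stop@L1
  join L3 pred L5: L5→L4→L3 stop@L1
  join L6 pred L2: L2 stop@L1
  join L6 pred L5: L5→L4→L3 stop@L1
  join L7 pred L1: · stop@L1
  join L7 pred L2: L2 stop@L1
  join L7 pred L3: L3 stop@L1
  join L7 pred L4: L4→L3 stop@L1
  join L8 pred L2: L2 stop@L1
  join L8 pred L4: L4→L3 stop@L1
  join L8 pred L5: L5→L4→L3 stop@L1
  join L8 pred L7: L7 stop@L1
  L0: DF=∅
  L1: DF=∅
  L2: DF={L6,L7,L8}
  L3: DF={L3,L6,L7,L8}
  L4: DF={L3,L6,L7,L8}
  L5: DF={L3,L6,L8}
  L6: DF=∅
  L7: DF={L8}
  L8: DF=∅

DF(L7) = ["L8"]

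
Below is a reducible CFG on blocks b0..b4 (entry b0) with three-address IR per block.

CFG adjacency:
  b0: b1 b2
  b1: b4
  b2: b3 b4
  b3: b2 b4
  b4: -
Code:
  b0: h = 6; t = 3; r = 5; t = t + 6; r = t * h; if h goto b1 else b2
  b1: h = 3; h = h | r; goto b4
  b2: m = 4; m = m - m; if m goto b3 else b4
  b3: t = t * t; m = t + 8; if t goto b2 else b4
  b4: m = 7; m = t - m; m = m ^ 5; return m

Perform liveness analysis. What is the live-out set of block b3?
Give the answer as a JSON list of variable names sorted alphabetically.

Answer: ["t"]

Derivation:
Block summaries:
  b0: def={h,r,t} ue=∅
  b1: def={h} ue={r}
  b2: def={m} ue=∅
  b3: def={m,t} ue={t}
  b4: def={m} ue={t}

Live sets:
  b0 li=∅ lo={r,t}
  b1 li={r,t} lo={t}
  b2 li={t} lo={t}
  b3 li={t} lo={t}
  b4 li={t} lo=∅

live-out(b3) = ["t"]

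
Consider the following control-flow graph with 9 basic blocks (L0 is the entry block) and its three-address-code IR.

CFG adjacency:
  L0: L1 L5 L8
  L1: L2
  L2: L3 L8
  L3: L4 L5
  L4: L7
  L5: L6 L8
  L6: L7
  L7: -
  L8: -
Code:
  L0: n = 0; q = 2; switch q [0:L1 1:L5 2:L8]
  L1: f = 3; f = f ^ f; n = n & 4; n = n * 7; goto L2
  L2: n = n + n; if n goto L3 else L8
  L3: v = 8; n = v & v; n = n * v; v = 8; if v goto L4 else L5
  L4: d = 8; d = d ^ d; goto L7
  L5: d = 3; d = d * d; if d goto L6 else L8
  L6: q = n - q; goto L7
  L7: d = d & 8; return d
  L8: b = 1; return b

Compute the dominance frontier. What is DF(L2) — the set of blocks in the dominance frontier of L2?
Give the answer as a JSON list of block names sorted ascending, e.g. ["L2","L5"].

Answer: ["L5", "L7", "L8"]

Derivation:
idom tree: L1←L0 L2←L1 L3←L2 L4←L3 L5←L0 L6←L5 L7←L0 L8←L0
Join-block Dom:
  L5: preds {L0,L3}: {L0} ∩ {L0,L1,L2,L3} = {L0}; idom=L0
  L7: preds {L4,L6}: {L0,L1,L2,L3,L4} ∩ {L0,L5,L6} = {L0}; idom=L0
  L8: preds {L0,L2,L5}: {L0} ∩ {L0,L1,L2} ∩ {L0,L5} = {L0}; idom=L0

DF derivation:
  L5←L0: walk · to L0
  L5←L3: walk L3→L2→L1 to L0
  L7←L4: walk L4→L3→L2→L1 to L0
  L7←L6: walk L6→L5 to L0
  L8←L0: walk · to L0
  L8←L2: walk L2→L1 to L0
  L8←L5: walk L5 to L0
  L0: DF=∅
  L1: DF={L5,L7,L8}
  L2: DF={L5,L7,L8}
  L3: DF={L5,L7}
  L4: DF={L7}
  L5: DF={L7,L8}
  L6: DF={L7}
  L7: DF=∅
  L8: DF=∅

DF(L2) = ["L5", "L7", "L8"]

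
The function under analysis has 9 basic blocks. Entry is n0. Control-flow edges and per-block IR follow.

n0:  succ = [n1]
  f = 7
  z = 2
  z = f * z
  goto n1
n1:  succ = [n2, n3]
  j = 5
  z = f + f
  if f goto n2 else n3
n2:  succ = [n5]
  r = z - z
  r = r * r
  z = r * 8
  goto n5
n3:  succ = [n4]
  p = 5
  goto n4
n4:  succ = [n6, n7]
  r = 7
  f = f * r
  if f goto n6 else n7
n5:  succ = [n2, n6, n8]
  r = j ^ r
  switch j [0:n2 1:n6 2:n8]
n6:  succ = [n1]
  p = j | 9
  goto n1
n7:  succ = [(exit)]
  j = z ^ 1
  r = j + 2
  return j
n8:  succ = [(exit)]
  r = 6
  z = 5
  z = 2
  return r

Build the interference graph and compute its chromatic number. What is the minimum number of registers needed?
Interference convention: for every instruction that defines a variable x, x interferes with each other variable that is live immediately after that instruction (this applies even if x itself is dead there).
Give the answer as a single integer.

Answer: 4

Analysis:
Per-block:
  n0 def {f,z} use ∅
  n1 def {j,z} use {f}
  n2 def {r,z} use {z}
  n3 def {p} use ∅
  n4 def {f,r} use {f}
  n5 def {r} use {j,r}
  n6 def {p} use {j}
  n7 def {j,r} use {z}
  n8 def {r,z} use ∅

Liveness:
  n0: in=∅ out={f}
  n1: in={f} out={f,j,z}
  n2: in={f,j,z} out={f,j,r,z}
  n3: in={f,j,z} out={f,j,z}
  n4: in={f,j,z} out={f,j,z}
  n5: in={f,j,r,z} out={f,j,z}
  n6: in={f,j} out={f}
  n7: in={z} out=∅
  n8: in=∅ out=∅

Conflict graph:
  f: {j,p,r,z}
  j: {f,p,r,z}
  p: {f,j,z}
  r: {f,j,z}
  z: {f,j,p,r}

Colouring:
  clique {f,j,p,z} ⇒ need ≥ 4
  4-colouring: c0={f}  c1={j}  c2={z}  c3={p,r}
  χ = 4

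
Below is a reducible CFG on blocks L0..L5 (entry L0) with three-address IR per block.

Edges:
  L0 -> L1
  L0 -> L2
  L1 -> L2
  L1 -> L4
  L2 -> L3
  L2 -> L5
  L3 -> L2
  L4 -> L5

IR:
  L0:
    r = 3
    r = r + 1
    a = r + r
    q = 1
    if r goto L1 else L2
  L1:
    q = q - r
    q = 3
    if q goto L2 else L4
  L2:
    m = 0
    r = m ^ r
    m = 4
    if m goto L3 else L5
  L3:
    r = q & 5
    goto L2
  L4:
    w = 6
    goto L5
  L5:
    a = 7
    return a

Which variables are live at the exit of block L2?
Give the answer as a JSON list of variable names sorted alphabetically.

Answer: ["q"]

Working:
def/use:
  L0 def {a,q,r} use ∅
  L1 def {q} use {q,r}
  L2 def {m,r} use {r}
  L3 def {r} use {q}
  L4 def {w} use ∅
  L5 def {a} use ∅

Liveness:
  L0: in=∅ out={q,r}
  L1: in={q,r} out={q,r}
  L2: in={q,r} out={q}
  L3: in={q} out={q,r}
  L4: in=∅ out=∅
  L5: in=∅ out=∅

live-out(L2) = ["q"]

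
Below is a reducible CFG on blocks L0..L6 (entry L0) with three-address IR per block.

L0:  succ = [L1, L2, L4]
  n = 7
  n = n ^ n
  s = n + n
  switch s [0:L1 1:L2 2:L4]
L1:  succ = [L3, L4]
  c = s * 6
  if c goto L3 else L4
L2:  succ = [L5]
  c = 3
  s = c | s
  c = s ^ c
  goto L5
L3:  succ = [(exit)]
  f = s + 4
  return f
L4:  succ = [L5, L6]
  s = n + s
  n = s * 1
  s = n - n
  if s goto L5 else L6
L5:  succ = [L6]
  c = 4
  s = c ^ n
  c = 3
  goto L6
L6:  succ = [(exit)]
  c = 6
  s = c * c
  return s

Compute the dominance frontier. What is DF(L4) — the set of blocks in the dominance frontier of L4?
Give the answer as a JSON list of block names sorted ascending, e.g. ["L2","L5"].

idom tree: L1←L0 L2←L0 L3←L1 L4←L0 L5←L0 L6←L0
Dom at joins:
  L4: preds {L0,L1}: {L0} ∩ {L0,L1} = {L0}; idom=L0
  L5: preds {L2,L4}: {L0,L2} ∩ {L0,L4} = {L0}; idom=L0
  L6: preds {L4,L5}: {L0,L4} ∩ {L0,L5} = {L0}; idom=L0

Frontier:
  L4←L0: walk · to L0
  L4←L1: walk L1 to L0
  L5←L2: walk L2 to L0
  L5←L4: walk L4 to L0
  L6←L4: walk L4 to L0
  L6←L5: walk L5 to L0
  L0: DF=∅
  L1: DF={L4}
  L2: DF={L5}
  L3: DF=∅
  L4: DF={L5,L6}
  L5: DF={L6}
  L6: DF=∅

DF(L4) = ["L5", "L6"]

Answer: ["L5", "L6"]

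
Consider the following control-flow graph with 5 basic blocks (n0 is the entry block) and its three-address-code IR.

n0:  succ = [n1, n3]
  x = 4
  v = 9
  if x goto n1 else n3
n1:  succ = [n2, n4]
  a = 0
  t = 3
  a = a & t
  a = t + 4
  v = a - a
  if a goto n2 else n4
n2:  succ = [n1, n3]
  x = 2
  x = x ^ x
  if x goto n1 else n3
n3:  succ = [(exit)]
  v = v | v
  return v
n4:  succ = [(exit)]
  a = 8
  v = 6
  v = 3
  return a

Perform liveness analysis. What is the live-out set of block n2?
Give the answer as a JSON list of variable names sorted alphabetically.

Answer: ["v"]

Working:
Per-block:
  n0: def={v,x} ue=∅
  n1: def={a,t,v} ue=∅
  n2: def={x} ue=∅
  n3: def={v} ue={v}
  n4: def={a,v} ue=∅

Backward fixpoint:
  n0: in=∅ out={v}
  n1: in=∅ out={v}
  n2: in={v} out={v}
  n3: in={v} out=∅
  n4: in=∅ out=∅

live-out(n2) = ["v"]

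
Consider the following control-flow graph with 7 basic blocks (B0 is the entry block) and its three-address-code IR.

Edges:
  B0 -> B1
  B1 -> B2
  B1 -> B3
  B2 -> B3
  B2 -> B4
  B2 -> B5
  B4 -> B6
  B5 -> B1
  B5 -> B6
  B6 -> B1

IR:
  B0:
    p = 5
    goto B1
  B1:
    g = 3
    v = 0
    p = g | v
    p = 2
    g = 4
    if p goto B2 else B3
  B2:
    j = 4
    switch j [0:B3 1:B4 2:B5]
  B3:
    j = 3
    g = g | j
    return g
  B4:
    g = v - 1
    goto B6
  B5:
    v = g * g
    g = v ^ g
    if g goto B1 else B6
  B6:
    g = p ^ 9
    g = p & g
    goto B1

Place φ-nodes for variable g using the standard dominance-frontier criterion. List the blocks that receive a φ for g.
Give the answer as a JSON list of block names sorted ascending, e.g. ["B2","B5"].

Answer: ["B1", "B6"]

Derivation:
idom tree: B1←B0 B2←B1 B3←B1 B4←B2 B5←B2 B6←B2
Join-block Dom:
  B1: preds {B0,B5,B6}: {B0} ∩ {B0,B1,B2,B5} ∩ {B0,B1,B2,B6} = {B0}; idom=B0
  B3: preds {B1,B2}: {B0,B1} ∩ {B0,B1,B2} = {B0,B1}; idom=B1
  B6: preds {B4,B5}: {B0,B1,B2,B4} ∩ {B0,B1,B2,B5} = {B0,B1,B2}; idom=B2

DF derivation:
  B1←B0: walk · to B0
  B1←B5: walk B5→B2→B1 to B0
  B1←B6: walk B6→B2→B1 to B0
  B3←B1: walk · to B1
  B3←B2: walk B2 to B1
  B6←B4: walk B4 to B2
  B6←B5: walk B5 to B2
  B0: DF=∅
  B1: DF={B1}
  B2: DF={B1,B3}
  B3: DF=∅
  B4: DF={B6}
  B5: DF={B1,B6}
  B6: DF={B1}

φ for g: defs {B1,B3,B4,B5,B6}
  DF⁺ = {B1,B6}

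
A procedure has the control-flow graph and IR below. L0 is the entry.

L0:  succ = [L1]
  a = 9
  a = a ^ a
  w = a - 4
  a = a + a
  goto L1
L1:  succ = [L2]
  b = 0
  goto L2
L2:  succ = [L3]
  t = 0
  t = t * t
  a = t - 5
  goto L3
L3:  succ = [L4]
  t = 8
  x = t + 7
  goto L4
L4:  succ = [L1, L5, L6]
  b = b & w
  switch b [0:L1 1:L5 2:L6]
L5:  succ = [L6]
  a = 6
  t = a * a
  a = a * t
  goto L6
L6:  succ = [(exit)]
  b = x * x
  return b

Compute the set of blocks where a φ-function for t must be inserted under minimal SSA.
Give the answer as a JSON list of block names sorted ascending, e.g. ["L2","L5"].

idom tree: L1←L0 L2←L1 L3←L2 L4←L3 L5←L4 L6←L4
Join-block Dom:
  L1: preds {L0,L4}: {L0} ∩ {L0,L1,L2,L3,L4} = {L0}; idom=L0
  L6: preds {L4,L5}: {L0,L1,L2,L3,L4} ∩ {L0,L1,L2,L3,L4,L5} = {L0,L1,L2,L3,L4}; idom=L4

DF derivation:
  L1←L0: walk · to L0
  L1←L4: walk L4→L3→L2→L1 to L0
  L6←L4: walk · to L4
  L6←L5: walk L5 to L4
  DF(L0)=∅
  DF(L1)={L1}
  DF(L2)={L1}
  DF(L3)={L1}
  DF(L4)={L1}
  DF(L5)={L6}
  DF(L6)=∅

φ for t: defs {L2,L3,L5}
  DF⁺ = {L1,L6}

Answer: ["L1", "L6"]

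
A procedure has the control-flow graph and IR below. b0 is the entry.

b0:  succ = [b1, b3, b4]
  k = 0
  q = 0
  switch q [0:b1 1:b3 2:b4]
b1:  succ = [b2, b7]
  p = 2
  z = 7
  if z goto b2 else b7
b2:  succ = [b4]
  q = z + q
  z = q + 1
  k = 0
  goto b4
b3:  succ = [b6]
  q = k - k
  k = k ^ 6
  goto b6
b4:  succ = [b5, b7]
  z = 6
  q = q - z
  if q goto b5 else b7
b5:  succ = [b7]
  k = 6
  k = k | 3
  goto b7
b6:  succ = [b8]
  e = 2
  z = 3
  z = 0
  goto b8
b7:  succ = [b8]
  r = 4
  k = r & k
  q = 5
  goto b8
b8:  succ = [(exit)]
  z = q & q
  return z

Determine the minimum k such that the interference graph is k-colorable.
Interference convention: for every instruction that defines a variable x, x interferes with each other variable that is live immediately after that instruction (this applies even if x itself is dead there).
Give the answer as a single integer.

Block summaries:
  b0: def={k,q} ue=∅
  b1: def={p,z} ue=∅
  b2: def={k,q,z} ue={q,z}
  b3: def={k,q} ue={k}
  b4: def={q,z} ue={q}
  b5: def={k} ue=∅
  b6: def={e,z} ue=∅
  b7: def={k,q,r} ue={k}
  b8: def={z} ue={q}

Liveness:
  b0 li=∅ lo={k,q}
  b1 li={k,q} lo={k,q,z}
  b2 li={q,z} lo={k,q}
  b3 li={k} lo={q}
  b4 li={k,q} lo={k}
  b5 li=∅ lo={k}
  b6 li={q} lo={q}
  b7 li={k} lo={q}
  b8 li={q} lo=∅

Interfere edges:
  e — {q}
  k — {p,q,r,z}
  p — {k,q}
  q — {e,k,p,z}
  r — {k}
  z — {k,q}

Colouring:
  clique {k,p,q} ⇒ need ≥ 3
  assign e→c0 k→c0 p→c2 q→c1 r→c1 z→c2 — no edge inside a register ⇒ χ ≤ 3
  χ = 3

Answer: 3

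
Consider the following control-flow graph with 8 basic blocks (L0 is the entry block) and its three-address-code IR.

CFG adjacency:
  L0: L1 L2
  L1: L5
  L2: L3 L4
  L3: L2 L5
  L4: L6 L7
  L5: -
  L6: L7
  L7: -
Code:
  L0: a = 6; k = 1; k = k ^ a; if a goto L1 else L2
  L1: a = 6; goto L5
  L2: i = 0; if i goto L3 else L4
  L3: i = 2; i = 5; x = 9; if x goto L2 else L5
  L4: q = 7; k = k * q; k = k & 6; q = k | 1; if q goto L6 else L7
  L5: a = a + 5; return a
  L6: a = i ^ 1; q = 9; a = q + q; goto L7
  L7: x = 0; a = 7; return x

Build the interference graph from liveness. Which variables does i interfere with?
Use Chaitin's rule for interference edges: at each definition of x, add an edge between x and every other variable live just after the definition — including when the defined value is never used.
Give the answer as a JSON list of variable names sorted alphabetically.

Per-block:
  L0 def {a,k} use ∅
  L1 def {a} use ∅
  L2 def {i} use ∅
  L3 def {i,x} use ∅
  L4 def {k,q} use {k}
  L5 def {a} use {a}
  L6 def {a,q} use {i}
  L7 def {a,x} use ∅

Backward fixpoint:
  L0 li=∅ lo={a,k}
  L1 li=∅ lo={a}
  L2 li={a,k} lo={a,i,k}
  L3 li={a,k} lo={a,k}
  L4 li={i,k} lo={i}
  L5 li={a} lo=∅
  L6 li={i} lo=∅
  L7 li=∅ lo=∅

Interference:
  a: {i,k,x}
  i: {a,k,q}
  k: {a,i,q,x}
  q: {i,k}
  x: {a,k}

N(i) = ["a", "k", "q"]

Answer: ["a", "k", "q"]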